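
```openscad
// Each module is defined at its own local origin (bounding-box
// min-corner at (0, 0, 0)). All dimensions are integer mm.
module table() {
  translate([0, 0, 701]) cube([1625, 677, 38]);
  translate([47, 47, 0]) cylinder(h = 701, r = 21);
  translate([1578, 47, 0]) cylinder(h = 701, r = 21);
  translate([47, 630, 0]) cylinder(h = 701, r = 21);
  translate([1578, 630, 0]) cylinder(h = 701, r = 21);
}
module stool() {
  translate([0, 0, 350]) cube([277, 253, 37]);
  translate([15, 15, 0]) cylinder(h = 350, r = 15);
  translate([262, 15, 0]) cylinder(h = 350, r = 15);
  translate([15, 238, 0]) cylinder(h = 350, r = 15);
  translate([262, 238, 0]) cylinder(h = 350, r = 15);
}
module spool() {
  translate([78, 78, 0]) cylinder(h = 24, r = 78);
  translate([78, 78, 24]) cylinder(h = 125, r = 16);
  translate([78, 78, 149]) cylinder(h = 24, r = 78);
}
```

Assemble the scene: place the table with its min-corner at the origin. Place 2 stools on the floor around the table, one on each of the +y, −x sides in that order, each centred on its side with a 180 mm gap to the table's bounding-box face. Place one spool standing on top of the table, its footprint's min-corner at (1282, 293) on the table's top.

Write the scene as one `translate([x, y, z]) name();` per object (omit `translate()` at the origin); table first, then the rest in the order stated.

table();
translate([674, 857, 0]) stool();
translate([-457, 212, 0]) stool();
translate([1282, 293, 739]) spool();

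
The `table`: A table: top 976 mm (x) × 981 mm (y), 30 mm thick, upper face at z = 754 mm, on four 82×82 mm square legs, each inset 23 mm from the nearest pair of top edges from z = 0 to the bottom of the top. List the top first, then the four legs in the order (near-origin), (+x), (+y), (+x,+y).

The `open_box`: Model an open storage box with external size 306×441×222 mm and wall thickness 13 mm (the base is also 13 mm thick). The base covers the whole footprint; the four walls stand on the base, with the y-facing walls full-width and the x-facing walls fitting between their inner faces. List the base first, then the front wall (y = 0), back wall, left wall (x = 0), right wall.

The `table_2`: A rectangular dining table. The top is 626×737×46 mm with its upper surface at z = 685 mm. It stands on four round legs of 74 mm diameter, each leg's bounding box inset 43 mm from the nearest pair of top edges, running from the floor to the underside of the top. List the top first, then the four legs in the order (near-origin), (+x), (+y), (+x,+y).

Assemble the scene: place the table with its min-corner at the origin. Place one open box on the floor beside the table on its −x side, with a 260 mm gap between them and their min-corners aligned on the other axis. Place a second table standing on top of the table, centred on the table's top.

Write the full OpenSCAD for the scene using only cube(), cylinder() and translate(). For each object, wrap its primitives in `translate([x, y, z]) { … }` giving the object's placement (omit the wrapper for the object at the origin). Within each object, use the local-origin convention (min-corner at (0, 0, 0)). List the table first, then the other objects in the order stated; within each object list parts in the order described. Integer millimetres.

translate([0, 0, 724]) cube([976, 981, 30]);
translate([23, 23, 0]) cube([82, 82, 724]);
translate([871, 23, 0]) cube([82, 82, 724]);
translate([23, 876, 0]) cube([82, 82, 724]);
translate([871, 876, 0]) cube([82, 82, 724]);
translate([-566, 0, 0]) {
  cube([306, 441, 13]);
  translate([0, 0, 13]) cube([306, 13, 209]);
  translate([0, 428, 13]) cube([306, 13, 209]);
  translate([0, 13, 13]) cube([13, 415, 209]);
  translate([293, 13, 13]) cube([13, 415, 209]);
}
translate([175, 122, 754]) {
  translate([0, 0, 639]) cube([626, 737, 46]);
  translate([80, 80, 0]) cylinder(h = 639, r = 37);
  translate([546, 80, 0]) cylinder(h = 639, r = 37);
  translate([80, 657, 0]) cylinder(h = 639, r = 37);
  translate([546, 657, 0]) cylinder(h = 639, r = 37);
}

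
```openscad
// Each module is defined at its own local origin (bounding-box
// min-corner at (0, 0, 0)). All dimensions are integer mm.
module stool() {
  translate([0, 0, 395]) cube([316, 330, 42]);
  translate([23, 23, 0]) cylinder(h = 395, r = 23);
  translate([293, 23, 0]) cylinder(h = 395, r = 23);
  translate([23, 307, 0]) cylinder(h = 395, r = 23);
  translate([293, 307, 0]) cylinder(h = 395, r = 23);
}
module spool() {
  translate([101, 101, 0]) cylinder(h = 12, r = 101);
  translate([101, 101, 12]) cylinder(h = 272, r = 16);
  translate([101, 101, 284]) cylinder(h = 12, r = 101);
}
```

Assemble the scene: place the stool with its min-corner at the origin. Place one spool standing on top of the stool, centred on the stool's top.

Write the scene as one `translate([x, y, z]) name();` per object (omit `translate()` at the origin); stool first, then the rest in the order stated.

stool();
translate([57, 64, 437]) spool();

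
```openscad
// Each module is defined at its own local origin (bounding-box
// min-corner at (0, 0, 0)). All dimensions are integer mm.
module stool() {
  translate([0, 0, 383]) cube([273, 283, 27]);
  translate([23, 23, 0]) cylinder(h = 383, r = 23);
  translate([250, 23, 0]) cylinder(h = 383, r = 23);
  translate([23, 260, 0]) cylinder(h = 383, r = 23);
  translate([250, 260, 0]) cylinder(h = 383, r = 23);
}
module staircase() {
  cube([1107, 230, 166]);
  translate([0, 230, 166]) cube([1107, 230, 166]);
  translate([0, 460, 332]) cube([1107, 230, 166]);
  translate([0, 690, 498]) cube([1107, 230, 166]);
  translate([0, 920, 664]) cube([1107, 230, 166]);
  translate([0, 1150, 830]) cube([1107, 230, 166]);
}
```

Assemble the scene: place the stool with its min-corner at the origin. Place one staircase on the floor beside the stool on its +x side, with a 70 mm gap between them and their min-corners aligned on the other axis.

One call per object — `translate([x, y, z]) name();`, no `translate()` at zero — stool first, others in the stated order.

stool();
translate([343, 0, 0]) staircase();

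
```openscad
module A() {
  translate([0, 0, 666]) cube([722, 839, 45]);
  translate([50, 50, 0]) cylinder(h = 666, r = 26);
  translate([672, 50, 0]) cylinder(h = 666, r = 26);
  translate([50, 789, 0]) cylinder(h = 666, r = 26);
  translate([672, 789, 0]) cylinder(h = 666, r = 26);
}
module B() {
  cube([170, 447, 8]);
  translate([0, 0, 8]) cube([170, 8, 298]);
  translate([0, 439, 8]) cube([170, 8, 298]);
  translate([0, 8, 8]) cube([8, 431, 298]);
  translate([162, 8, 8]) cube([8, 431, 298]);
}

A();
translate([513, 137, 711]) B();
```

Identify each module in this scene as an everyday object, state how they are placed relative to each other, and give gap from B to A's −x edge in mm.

A is a table. B is an open box. The open box is on top of the table. The gap from the open box to the table's −x edge is 513 mm.

The open box's min-x is at 513; the table's min-x is 0; gap = 513 mm.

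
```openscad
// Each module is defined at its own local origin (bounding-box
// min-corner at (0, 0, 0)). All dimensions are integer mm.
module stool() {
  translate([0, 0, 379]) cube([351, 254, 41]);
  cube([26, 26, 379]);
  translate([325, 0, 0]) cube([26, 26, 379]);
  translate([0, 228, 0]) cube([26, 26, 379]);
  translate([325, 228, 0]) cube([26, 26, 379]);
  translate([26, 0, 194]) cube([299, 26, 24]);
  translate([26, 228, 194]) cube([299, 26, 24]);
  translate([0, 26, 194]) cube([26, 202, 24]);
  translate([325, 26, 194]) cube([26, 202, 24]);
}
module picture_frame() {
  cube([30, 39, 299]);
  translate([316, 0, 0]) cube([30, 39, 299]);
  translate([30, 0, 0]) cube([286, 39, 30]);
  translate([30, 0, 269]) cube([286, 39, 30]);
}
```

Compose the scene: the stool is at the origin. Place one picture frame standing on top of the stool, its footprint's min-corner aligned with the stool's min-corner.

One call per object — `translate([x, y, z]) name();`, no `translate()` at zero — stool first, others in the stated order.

stool();
translate([0, 0, 420]) picture_frame();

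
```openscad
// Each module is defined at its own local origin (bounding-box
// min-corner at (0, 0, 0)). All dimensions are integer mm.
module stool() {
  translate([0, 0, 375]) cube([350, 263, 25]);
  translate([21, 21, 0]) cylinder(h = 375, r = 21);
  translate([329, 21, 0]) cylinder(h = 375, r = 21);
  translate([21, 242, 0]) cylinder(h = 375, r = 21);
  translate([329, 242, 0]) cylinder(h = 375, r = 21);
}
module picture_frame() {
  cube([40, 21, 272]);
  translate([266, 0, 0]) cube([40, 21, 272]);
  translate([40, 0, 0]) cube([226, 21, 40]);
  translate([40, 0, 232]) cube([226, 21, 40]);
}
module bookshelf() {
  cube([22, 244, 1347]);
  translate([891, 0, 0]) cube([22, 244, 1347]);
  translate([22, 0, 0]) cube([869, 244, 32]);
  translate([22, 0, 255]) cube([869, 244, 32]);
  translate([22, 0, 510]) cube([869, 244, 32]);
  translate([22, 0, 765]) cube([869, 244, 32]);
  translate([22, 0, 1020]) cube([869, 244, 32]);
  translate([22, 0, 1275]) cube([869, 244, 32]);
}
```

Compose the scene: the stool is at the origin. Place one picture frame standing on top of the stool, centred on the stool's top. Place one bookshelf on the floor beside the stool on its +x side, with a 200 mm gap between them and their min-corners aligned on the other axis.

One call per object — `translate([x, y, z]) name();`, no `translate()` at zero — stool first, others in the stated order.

stool();
translate([22, 121, 400]) picture_frame();
translate([550, 0, 0]) bookshelf();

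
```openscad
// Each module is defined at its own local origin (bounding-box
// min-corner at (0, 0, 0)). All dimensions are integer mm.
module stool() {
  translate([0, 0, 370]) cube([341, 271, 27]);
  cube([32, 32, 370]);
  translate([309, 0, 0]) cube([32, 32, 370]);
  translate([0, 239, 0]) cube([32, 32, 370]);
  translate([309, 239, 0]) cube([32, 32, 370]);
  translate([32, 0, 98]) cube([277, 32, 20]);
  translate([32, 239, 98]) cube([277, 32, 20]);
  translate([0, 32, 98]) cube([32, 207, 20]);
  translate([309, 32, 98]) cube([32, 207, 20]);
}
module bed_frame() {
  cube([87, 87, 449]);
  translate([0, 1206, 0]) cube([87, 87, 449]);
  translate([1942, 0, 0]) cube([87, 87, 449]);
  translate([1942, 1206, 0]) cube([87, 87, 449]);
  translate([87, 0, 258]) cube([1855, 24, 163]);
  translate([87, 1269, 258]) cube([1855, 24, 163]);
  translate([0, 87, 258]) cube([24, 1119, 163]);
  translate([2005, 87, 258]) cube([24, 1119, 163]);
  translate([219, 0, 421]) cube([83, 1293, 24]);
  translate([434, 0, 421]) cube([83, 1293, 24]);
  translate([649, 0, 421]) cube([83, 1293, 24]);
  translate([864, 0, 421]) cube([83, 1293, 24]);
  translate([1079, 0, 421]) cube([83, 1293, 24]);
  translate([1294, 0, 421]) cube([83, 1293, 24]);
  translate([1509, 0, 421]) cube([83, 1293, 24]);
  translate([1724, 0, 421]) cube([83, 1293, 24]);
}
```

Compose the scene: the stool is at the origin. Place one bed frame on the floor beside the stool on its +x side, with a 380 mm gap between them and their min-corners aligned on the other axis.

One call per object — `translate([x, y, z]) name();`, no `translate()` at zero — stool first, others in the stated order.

stool();
translate([721, 0, 0]) bed_frame();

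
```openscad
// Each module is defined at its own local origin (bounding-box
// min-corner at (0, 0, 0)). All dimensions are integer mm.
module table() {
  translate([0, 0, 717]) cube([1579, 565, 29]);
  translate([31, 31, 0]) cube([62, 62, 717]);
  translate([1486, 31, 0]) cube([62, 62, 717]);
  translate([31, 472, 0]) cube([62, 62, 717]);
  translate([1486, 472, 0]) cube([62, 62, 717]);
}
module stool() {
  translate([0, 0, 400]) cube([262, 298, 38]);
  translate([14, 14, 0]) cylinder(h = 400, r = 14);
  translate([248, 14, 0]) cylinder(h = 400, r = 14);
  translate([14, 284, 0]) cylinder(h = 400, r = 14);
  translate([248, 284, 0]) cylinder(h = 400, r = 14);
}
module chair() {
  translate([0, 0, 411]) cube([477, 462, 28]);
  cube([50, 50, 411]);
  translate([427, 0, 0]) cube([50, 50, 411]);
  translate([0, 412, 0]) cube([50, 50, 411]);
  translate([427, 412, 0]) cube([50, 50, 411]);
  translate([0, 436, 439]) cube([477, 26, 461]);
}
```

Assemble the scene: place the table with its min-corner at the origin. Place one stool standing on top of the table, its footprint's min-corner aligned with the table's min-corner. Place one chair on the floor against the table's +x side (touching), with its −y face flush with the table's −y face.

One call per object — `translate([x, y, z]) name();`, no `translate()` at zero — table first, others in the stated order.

table();
translate([0, 0, 746]) stool();
translate([1579, 0, 0]) chair();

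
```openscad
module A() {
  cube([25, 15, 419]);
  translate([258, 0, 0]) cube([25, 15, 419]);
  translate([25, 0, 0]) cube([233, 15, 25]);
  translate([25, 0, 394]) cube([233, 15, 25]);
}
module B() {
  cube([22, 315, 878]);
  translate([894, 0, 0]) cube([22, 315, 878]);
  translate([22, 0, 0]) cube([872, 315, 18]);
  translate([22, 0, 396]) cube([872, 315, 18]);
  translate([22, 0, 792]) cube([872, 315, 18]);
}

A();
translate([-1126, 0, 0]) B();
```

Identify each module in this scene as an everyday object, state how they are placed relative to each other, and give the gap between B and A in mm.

The bookshelf's nearest face is 210 mm from the picture frame's −x face.

A is a picture frame. B is a bookshelf. The bookshelf is on the floor beside the picture frame on its −x side. The gap between the bookshelf and the picture frame is 210 mm.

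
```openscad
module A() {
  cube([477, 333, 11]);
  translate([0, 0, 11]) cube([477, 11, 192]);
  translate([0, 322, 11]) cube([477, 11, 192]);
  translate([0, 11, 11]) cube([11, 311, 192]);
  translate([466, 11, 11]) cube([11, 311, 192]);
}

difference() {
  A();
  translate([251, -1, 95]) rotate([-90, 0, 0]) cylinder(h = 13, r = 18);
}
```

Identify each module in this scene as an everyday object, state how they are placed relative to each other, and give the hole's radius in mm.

A is an open box. The open box has a circular hole through its front wall. The hole's radius is 18 mm.

The subtracted cylinder has r = 18 mm.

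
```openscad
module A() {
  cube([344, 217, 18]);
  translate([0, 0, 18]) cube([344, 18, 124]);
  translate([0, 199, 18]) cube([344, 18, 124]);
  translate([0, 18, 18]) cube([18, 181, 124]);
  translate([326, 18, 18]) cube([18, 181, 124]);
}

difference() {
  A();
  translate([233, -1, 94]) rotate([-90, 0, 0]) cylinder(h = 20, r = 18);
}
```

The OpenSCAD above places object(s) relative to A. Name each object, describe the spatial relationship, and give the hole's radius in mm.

A is an open box. The open box has a circular hole through its front wall. The hole's radius is 18 mm.

The subtracted cylinder has r = 18 mm.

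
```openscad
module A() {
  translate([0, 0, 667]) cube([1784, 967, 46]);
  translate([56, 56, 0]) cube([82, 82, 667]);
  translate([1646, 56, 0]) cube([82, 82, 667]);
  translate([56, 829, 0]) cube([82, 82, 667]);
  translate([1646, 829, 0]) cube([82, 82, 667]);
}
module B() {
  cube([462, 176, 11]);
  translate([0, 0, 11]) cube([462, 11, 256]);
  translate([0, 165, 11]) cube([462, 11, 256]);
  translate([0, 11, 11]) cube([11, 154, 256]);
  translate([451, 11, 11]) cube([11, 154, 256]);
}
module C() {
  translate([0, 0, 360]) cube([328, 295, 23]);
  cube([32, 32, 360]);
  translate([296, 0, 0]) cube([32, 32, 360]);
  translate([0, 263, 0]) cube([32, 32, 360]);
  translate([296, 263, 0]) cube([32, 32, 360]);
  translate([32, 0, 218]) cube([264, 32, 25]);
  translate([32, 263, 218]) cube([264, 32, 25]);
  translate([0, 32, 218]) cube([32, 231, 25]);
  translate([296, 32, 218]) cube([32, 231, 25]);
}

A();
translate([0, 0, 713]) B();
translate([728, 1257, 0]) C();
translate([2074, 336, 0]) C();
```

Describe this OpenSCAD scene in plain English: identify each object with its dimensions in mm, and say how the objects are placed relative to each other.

A is a table: top 1784 mm (x) × 967 mm (y), 46 mm thick, upper face at z = 713 mm, on four 82×82 mm square legs, each inset 56 mm from the nearest pair of top edges, running from z = 0 to the bottom of the top.

B is an open storage box with external size 462×176×267 mm and wall thickness 11 mm (the base is also 11 mm thick). The base covers the whole footprint; the four walls stand on the base, with the y-facing walls full-width and the x-facing walls fitting between their inner faces.

C is a four-legged stool. The seat is 328×295 mm, 23 mm thick, top at z = 383 mm. It stands on four square legs, each 32×32 mm in cross-section, from z = 0 to the seat underside, each flush with a corner of the seat. Four stretchers, 32 mm wide and 25 mm tall, connect adjacent legs with their undersides at z = 218 mm, each running between the inner faces of the legs it joins and aligned with the legs' outer faces on the other axis.

The open box is on top of the table. Two stools sit around the table at the +y, +x sides.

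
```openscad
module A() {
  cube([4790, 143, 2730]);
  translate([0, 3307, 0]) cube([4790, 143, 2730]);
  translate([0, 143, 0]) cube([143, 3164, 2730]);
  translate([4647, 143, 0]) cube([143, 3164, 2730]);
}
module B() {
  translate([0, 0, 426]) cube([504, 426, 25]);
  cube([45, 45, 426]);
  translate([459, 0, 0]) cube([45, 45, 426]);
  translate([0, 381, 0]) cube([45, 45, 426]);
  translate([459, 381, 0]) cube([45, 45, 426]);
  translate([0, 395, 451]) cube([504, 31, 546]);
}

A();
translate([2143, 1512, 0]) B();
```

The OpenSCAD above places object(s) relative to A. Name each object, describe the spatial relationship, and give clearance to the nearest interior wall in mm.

A is a house frame. B is a chair. The chair sits inside the house frame, centred. The clearance to the nearest interior wall is 1369 mm.

Clearances: x = 2000, y = 1369; minimum 1369 mm.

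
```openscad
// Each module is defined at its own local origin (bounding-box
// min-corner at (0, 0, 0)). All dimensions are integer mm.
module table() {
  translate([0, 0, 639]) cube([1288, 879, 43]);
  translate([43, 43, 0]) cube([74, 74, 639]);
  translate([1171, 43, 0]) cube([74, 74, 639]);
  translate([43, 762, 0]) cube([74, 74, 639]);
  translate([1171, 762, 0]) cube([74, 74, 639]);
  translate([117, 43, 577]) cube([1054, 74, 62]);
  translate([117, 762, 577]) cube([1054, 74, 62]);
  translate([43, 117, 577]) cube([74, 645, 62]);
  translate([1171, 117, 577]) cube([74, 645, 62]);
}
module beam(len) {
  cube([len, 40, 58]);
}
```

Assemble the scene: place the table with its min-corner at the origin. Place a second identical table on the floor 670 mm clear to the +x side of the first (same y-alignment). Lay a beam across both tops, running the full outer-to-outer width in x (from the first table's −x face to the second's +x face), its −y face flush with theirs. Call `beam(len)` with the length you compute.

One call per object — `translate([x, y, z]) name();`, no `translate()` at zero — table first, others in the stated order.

table();
translate([1958, 0, 0]) table();
translate([0, 0, 682]) beam(3246);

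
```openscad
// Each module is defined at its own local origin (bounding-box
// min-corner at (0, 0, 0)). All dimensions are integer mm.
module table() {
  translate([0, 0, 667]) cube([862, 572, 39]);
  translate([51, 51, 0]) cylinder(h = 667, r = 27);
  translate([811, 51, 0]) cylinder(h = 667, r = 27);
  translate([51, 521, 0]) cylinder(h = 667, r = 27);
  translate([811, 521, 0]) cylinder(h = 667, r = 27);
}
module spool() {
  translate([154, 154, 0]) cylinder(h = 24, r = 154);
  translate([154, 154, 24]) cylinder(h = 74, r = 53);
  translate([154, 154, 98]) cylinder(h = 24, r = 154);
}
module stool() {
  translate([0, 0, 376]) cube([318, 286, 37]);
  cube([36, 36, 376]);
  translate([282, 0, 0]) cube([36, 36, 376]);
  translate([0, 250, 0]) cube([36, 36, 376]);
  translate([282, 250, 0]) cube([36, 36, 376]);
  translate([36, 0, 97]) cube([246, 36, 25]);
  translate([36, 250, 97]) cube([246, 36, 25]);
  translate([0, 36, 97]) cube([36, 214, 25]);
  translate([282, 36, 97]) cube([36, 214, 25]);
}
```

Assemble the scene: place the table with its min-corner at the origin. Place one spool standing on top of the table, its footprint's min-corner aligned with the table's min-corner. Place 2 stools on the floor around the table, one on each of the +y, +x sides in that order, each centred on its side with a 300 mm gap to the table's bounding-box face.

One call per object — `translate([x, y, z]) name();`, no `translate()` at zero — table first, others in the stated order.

table();
translate([0, 0, 706]) spool();
translate([272, 872, 0]) stool();
translate([1162, 143, 0]) stool();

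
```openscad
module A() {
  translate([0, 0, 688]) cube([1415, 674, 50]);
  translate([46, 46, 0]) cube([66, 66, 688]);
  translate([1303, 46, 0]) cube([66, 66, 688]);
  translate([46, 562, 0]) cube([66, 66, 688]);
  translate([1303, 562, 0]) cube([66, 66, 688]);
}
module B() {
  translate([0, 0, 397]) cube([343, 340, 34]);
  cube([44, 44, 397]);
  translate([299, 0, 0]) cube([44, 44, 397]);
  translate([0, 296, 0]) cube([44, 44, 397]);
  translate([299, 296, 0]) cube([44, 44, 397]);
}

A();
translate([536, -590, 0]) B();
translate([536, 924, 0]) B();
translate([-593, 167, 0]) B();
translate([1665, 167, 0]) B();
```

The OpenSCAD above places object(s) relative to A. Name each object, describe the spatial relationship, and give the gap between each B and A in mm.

A is a table. B is a stool. Four stools sit around the table at the −y, +y, −x, +x sides. The gap between each stool and the table is 250 mm.

Each stool's nearest face is 250 mm from the table's bounding box.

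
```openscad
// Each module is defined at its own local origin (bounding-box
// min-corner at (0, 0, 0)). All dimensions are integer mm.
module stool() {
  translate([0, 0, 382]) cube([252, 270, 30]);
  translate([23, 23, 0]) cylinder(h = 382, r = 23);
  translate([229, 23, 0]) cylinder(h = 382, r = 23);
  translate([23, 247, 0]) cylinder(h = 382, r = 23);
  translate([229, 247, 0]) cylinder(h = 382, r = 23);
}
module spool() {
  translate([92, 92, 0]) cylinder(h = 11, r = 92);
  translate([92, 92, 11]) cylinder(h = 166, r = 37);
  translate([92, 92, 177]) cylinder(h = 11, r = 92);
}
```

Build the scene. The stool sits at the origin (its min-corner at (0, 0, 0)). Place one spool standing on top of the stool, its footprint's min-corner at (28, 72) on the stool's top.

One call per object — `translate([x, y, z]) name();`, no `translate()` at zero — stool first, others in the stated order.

stool();
translate([28, 72, 412]) spool();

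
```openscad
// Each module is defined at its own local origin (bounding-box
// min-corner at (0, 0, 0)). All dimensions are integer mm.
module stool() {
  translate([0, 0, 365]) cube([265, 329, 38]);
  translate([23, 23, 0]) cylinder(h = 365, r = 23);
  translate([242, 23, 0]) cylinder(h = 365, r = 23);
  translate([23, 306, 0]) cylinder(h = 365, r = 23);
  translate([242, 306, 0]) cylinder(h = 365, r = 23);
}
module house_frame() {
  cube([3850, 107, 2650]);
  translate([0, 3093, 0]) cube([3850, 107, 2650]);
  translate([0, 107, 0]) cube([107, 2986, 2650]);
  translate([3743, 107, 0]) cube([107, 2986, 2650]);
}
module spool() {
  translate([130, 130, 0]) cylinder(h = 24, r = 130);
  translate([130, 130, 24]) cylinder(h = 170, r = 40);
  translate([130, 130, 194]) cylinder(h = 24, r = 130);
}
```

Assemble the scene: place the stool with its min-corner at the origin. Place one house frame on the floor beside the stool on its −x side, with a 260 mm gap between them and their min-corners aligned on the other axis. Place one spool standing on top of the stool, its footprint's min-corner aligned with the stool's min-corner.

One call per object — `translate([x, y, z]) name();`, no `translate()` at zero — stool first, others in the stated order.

stool();
translate([-4110, 0, 0]) house_frame();
translate([0, 0, 403]) spool();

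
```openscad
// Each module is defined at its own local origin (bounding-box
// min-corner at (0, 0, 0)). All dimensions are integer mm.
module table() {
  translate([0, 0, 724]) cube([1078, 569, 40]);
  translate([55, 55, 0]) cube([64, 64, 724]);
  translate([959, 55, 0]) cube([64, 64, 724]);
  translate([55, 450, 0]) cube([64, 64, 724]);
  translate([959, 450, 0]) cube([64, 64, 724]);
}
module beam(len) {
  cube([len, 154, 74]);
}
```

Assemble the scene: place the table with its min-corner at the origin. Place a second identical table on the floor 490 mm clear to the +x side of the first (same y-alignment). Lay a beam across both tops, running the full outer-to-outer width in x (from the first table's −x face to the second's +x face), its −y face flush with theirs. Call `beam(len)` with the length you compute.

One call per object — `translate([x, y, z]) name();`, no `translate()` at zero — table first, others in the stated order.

table();
translate([1568, 0, 0]) table();
translate([0, 0, 764]) beam(2646);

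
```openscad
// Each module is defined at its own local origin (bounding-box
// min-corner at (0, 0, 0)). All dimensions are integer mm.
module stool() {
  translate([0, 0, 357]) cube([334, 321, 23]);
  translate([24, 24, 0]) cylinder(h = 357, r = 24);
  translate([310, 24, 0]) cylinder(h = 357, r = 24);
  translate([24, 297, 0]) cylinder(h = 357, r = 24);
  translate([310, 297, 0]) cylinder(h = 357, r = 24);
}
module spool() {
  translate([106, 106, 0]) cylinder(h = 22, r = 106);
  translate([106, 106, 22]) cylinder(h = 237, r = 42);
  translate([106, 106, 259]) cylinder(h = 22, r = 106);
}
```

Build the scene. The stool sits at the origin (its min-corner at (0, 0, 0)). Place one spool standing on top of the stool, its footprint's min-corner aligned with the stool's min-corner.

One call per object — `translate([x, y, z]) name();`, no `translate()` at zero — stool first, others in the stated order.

stool();
translate([0, 0, 380]) spool();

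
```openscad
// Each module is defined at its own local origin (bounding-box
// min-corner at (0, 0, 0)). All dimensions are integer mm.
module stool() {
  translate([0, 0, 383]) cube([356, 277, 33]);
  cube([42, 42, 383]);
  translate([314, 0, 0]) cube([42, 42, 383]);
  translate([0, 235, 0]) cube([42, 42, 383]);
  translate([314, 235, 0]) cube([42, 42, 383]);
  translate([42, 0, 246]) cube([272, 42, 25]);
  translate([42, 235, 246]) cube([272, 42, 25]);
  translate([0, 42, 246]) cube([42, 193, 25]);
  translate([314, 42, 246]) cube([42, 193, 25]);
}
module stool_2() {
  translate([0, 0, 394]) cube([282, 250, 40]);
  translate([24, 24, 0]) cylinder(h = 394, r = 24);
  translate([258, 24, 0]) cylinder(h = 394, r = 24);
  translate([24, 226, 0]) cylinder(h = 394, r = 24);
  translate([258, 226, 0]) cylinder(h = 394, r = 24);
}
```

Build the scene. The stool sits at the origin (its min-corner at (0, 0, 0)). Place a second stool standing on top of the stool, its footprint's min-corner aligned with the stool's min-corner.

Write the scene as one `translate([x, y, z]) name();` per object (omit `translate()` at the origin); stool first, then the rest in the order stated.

stool();
translate([0, 0, 416]) stool_2();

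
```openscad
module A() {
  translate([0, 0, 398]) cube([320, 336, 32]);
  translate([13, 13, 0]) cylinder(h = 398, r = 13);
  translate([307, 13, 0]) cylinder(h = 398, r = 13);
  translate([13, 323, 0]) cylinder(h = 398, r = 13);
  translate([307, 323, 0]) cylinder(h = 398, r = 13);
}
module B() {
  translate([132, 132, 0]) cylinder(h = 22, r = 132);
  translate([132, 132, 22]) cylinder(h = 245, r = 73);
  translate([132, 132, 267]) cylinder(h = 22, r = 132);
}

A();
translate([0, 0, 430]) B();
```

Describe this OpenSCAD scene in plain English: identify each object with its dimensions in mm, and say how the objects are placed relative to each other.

A is a simple wooden stool: a rectangular seat 320 mm (x) by 336 mm (y), 32 mm thick, top face at z = 430 mm, on four round legs, each 26 mm in diameter. The legs rest on z = 0, each leg's axis is inset half a diameter from the nearest pair of seat edges (so the leg's bounding box is flush with the corner).

B is a spool: two coaxial disc flanges of radius 132 mm and thickness 22 mm, joined by a core cylinder of radius 73 mm and height 245 mm. The lower flange rests on z = 0 and the three cylinders share a vertical axis.

The spool is on top of the stool.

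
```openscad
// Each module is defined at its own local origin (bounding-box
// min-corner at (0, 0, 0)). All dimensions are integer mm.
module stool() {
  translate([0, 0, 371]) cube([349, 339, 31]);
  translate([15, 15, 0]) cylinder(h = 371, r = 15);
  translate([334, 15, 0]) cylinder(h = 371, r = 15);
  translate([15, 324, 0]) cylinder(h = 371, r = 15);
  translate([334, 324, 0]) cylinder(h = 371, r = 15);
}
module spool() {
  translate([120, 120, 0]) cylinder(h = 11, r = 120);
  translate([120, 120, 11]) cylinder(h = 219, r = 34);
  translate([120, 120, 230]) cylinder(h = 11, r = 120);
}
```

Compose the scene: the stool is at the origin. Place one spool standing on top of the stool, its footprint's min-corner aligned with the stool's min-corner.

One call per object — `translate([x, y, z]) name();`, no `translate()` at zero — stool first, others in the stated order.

stool();
translate([0, 0, 402]) spool();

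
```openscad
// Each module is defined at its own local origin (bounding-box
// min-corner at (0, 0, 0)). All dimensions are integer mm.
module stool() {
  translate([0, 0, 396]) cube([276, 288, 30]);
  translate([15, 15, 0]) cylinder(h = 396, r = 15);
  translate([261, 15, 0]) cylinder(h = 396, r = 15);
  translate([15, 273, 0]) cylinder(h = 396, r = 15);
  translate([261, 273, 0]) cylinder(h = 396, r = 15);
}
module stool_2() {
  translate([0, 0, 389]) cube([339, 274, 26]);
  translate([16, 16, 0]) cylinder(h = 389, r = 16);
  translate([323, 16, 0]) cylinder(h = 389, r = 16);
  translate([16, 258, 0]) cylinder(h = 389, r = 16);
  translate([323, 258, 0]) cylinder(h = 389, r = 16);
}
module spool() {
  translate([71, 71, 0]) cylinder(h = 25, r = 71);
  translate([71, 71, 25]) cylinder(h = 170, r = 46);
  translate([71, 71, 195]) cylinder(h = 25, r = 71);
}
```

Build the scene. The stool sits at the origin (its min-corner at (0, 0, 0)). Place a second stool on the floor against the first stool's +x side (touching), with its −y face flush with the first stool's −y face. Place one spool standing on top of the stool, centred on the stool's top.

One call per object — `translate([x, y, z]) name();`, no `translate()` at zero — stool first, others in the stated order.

stool();
translate([276, 0, 0]) stool_2();
translate([67, 73, 426]) spool();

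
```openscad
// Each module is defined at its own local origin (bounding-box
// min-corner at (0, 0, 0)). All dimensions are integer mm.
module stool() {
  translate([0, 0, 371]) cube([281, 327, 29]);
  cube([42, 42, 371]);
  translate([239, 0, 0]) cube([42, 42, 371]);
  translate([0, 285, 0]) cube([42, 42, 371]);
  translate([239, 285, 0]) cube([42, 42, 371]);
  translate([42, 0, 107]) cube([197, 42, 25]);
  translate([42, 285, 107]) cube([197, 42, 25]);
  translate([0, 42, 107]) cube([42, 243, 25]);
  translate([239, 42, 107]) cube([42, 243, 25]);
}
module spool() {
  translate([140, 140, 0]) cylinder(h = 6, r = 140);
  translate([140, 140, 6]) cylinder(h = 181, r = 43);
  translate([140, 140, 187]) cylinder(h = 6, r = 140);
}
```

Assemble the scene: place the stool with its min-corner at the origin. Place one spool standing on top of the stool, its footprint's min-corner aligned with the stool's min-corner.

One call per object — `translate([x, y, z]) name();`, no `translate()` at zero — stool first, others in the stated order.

stool();
translate([0, 0, 400]) spool();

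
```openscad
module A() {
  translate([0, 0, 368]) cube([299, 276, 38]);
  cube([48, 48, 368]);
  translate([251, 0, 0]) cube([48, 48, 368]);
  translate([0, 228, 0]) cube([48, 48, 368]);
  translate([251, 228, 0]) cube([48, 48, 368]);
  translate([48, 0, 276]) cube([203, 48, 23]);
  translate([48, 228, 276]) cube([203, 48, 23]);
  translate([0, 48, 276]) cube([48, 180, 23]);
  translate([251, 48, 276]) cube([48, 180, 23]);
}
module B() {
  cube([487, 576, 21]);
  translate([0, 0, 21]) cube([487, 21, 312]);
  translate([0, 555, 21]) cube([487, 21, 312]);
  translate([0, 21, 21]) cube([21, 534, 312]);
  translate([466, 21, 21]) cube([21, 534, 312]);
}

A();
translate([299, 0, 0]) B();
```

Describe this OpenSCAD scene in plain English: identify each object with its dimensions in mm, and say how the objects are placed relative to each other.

A is a simple wooden stool: a rectangular seat 299 mm (x) by 276 mm (y), 38 mm thick, top face at z = 406 mm, on four square legs, each 48×48 mm in cross-section. The legs rest on z = 0, each flush with a corner of the seat. Four stretchers, 48 mm wide and 23 mm tall, connect adjacent legs with their undersides at z = 276 mm, each running between the inner faces of the legs it joins and aligned with the legs' outer faces on the other axis.

B is an open-topped rectangular box: outside dimensions 487×576×333 mm, with a uniform wall and base thickness of 21 mm. The base is a full 487×576 slab on the floor; four walls sit on top of the base. The front and back walls (the −y and +y sides) span the full width; the two side walls fit between them.

The open box is against the stool's +x side, with their −y faces flush.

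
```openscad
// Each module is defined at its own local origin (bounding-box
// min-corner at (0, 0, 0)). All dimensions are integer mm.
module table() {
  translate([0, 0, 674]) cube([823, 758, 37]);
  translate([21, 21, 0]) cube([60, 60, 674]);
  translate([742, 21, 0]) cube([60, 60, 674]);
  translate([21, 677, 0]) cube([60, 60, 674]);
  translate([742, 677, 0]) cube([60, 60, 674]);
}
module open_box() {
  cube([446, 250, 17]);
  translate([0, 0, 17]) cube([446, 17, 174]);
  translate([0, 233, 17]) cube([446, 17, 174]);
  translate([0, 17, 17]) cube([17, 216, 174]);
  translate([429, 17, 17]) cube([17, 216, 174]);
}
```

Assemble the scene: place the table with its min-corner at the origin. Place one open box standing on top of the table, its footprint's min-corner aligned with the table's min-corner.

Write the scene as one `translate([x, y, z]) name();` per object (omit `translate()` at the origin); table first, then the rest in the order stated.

table();
translate([0, 0, 711]) open_box();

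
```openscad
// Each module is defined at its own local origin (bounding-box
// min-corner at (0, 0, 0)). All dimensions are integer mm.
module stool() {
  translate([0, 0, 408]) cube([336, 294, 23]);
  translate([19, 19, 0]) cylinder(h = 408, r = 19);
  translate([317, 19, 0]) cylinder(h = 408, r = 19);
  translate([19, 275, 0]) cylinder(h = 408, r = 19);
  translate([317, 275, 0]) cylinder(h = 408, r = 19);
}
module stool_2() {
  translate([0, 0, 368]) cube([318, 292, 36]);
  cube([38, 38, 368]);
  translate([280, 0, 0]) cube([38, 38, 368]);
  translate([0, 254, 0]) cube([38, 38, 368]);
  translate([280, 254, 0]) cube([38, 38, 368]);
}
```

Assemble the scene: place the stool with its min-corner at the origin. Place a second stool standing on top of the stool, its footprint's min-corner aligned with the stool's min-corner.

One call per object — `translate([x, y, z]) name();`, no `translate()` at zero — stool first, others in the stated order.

stool();
translate([0, 0, 431]) stool_2();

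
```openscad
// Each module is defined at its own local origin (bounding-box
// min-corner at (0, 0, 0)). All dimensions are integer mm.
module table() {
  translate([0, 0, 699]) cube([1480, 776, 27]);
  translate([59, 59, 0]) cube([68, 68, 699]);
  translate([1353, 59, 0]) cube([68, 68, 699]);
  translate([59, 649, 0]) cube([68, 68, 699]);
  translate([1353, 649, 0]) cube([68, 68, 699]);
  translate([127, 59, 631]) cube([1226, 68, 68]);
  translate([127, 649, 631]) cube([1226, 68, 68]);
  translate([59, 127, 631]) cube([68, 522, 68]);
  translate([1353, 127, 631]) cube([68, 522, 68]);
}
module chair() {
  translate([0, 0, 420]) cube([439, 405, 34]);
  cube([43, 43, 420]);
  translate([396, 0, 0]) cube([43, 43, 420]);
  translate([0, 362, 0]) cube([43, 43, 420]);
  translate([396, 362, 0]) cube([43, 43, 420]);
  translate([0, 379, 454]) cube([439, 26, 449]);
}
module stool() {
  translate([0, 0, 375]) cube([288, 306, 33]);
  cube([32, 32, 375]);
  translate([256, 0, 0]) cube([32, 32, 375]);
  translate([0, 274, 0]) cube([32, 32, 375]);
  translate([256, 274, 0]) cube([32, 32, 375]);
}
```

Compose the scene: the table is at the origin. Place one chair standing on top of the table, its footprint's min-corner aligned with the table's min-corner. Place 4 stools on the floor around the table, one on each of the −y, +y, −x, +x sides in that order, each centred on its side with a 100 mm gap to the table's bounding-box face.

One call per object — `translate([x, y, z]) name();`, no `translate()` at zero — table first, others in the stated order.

table();
translate([0, 0, 726]) chair();
translate([596, -406, 0]) stool();
translate([596, 876, 0]) stool();
translate([-388, 235, 0]) stool();
translate([1580, 235, 0]) stool();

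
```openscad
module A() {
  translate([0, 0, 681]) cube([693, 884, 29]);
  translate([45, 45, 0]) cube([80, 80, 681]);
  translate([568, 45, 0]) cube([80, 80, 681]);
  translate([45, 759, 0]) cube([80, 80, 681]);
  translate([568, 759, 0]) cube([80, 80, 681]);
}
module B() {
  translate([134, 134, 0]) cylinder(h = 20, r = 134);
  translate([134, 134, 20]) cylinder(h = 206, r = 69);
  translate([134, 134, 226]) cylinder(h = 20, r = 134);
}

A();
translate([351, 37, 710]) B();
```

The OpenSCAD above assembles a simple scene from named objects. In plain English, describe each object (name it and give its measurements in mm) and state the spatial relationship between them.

A is a table: top 693 mm (x) × 884 mm (y), 29 mm thick, upper face at z = 710 mm, on four 80×80 mm square legs, each inset 45 mm from the nearest pair of top edges, running from z = 0 to the bottom of the top.

B is a spool: two coaxial disc flanges of radius 134 mm and thickness 20 mm, joined by a core cylinder of radius 69 mm and height 206 mm. The lower flange rests on z = 0 and the three cylinders share a vertical axis.

The spool is on top of the table.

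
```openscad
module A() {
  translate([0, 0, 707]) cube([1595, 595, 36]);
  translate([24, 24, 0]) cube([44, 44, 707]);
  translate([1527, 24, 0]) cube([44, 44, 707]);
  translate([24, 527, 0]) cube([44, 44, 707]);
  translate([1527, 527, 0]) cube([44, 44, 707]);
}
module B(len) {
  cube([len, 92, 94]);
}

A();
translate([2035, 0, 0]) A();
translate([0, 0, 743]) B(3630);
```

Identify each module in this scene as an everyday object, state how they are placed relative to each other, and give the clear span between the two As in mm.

Second table starts at x = 2035; first ends at x = 1595; clear span = 2035 − 1595 = 440 mm.

A is a table. B is a beam. A beam spans the tops of two tables. The clear span between the two tables is 440 mm.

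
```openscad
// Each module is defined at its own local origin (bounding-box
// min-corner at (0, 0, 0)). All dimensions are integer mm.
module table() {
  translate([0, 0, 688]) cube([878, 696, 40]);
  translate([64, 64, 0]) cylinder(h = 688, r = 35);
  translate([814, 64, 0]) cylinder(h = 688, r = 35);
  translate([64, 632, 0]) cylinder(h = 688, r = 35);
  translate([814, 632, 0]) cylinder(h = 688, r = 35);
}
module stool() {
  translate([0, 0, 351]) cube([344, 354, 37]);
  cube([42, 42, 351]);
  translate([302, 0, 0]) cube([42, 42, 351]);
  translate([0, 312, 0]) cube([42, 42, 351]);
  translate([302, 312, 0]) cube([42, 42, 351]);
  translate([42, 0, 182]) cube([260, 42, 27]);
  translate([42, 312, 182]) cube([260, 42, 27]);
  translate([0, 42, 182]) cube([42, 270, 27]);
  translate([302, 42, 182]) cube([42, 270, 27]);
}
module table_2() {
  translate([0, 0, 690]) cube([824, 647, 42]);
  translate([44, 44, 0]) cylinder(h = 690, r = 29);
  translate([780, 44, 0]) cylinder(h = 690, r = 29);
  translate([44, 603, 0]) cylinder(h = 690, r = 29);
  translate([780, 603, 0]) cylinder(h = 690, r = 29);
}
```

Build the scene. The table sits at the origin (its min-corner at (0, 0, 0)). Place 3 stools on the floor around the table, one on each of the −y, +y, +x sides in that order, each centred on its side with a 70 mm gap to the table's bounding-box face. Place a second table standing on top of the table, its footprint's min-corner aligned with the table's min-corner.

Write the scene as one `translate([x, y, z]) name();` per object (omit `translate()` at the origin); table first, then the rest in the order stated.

table();
translate([267, -424, 0]) stool();
translate([267, 766, 0]) stool();
translate([948, 171, 0]) stool();
translate([0, 0, 728]) table_2();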